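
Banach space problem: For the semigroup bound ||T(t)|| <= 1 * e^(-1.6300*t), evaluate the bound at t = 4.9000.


||T(4.9000)|| <= 1 * exp(-1.6300 * 4.9000)
= 1 * exp(-7.9870)
= 1 * 3.3985e-04
= 3.3985e-04

3.3985e-04


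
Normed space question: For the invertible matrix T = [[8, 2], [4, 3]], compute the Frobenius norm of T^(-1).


det(T) = 8*3 - 2*4 = 16
T^(-1) = (1/16) * [[3, -2], [-4, 8]] = [[0.1875, -0.1250], [-0.2500, 0.5000]]
||T^(-1)||_F^2 = 0.1875^2 + (-0.1250)^2 + (-0.2500)^2 + 0.5000^2 = 0.3633
||T^(-1)||_F = sqrt(0.3633) = 0.6027

0.6027


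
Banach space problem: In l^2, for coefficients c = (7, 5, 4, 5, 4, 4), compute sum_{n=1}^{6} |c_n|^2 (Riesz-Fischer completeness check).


sum |c_n|^2 = 7^2 + 5^2 + 4^2 + 5^2 + 4^2 + 4^2
= 49 + 25 + 16 + 25 + 16 + 16
= 147

147


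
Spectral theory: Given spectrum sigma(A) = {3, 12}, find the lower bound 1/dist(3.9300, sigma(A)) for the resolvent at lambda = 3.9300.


dist(3.9300, {3, 12}) = min(|3.9300 - 3|, |3.9300 - 12|)
= min(0.9300, 8.0700) = 0.9300
Resolvent bound = 1/0.9300 = 1.0753

1.0753


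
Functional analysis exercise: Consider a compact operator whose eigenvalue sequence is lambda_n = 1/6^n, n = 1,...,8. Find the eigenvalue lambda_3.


The eigenvalue formula gives lambda_3 = 1/6^3
= 1/216
= 0.0046

0.0046


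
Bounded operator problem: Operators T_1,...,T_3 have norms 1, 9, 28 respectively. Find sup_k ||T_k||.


By the Uniform Boundedness Principle, the supremum of norms is finite.
sup_k ||T_k|| = max(1, 9, 28) = 28

28


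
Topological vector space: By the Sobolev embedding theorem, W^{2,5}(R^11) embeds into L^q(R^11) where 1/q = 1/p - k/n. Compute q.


Using the Sobolev embedding formula: 1/q = 1/p - k/n
1/q = 1/5 - 2/11 = 1/55
q = 1/(1/55) = 55

55.0000


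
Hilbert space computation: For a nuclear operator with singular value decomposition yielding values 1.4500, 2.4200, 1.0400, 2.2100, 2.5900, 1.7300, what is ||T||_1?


The nuclear norm is the sum of all singular values.
||T||_1 = 1.4500 + 2.4200 + 1.0400 + 2.2100 + 2.5900 + 1.7300
= 11.4400

11.4400


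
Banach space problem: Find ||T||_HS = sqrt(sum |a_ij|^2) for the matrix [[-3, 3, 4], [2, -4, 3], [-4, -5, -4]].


The Hilbert-Schmidt norm is sqrt(sum of squares of all entries).
Sum of squares = (-3)^2 + 3^2 + 4^2 + 2^2 + (-4)^2 + 3^2 + (-4)^2 + (-5)^2 + (-4)^2
= 9 + 9 + 16 + 4 + 16 + 9 + 16 + 25 + 16 = 120
||T||_HS = sqrt(120) = 10.9545

10.9545


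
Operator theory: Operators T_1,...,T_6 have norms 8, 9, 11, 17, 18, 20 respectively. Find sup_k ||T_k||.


By the Uniform Boundedness Principle, the supremum of norms is finite.
sup_k ||T_k|| = max(8, 9, 11, 17, 18, 20) = 20

20


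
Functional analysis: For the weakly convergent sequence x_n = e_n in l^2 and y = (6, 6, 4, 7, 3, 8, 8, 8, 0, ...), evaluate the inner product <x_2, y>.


x_2 = e_2 is the standard basis vector with 1 in position 2.
<x_2, y> = y_2 = 6
As n -> infinity, <x_n, y> -> 0, confirming weak convergence of (x_n) to 0.

6


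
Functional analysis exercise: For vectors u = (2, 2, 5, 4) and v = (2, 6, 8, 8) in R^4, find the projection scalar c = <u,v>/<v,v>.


Computing <u,v> = 2*2 + 2*6 + 5*8 + 4*8 = 88
Computing <v,v> = 2^2 + 6^2 + 8^2 + 8^2 = 168
Projection coefficient = 88/168 = 0.5238

0.5238


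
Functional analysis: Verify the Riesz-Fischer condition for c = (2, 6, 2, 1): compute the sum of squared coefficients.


sum |c_n|^2 = 2^2 + 6^2 + 2^2 + 1^2
= 4 + 36 + 4 + 1
= 45

45


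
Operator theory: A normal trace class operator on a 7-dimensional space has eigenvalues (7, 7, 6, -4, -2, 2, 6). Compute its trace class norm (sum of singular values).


For a normal operator, singular values equal |eigenvalues|.
Trace norm = sum |lambda_i| = 7 + 7 + 6 + 4 + 2 + 2 + 6
= 34

34


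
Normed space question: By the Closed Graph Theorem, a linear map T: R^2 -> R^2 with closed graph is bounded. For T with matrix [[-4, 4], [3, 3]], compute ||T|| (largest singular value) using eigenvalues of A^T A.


A^T A = [[25, -7], [-7, 25]]
trace(A^T A) = 50, det(A^T A) = 576
discriminant = 50^2 - 4*576 = 196
Largest eigenvalue of A^T A = (trace + sqrt(disc))/2 = 32.0000
||T|| = sqrt(32.0000) = 5.6569

5.6569


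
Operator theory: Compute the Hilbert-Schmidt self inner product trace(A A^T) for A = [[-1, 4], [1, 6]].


trace(A * A^T) = sum of squares of all entries
= (-1)^2 + 4^2 + 1^2 + 6^2
= 1 + 16 + 1 + 36
= 54

54


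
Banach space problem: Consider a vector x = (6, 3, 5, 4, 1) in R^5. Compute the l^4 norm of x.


The l^4 norm = (sum |x_i|^4)^(1/4)
Sum of 4th powers = 1296 + 81 + 625 + 256 + 1 = 2259
||x||_4 = (2259)^(1/4) = 6.8941

6.8941


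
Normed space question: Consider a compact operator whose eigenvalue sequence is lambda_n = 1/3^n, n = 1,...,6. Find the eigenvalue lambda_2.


The eigenvalue formula gives lambda_2 = 1/3^2
= 1/9
= 0.1111

0.1111


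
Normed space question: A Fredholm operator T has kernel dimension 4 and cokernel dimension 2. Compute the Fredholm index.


The Fredholm index is defined as ind(T) = dim(ker T) - dim(coker T)
= 4 - 2
= 2

2


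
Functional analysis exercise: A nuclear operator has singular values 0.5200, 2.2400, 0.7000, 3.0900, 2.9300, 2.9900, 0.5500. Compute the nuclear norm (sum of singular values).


The nuclear norm is the sum of all singular values.
||T||_1 = 0.5200 + 2.2400 + 0.7000 + 3.0900 + 2.9300 + 2.9900 + 0.5500
= 13.0200

13.0200


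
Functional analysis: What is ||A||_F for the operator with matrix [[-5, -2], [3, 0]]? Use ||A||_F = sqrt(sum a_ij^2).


||A||_F^2 = sum a_ij^2
= (-5)^2 + (-2)^2 + 3^2 + 0^2
= 25 + 4 + 9 + 0 = 38
||A||_F = sqrt(38) = 6.1644

6.1644


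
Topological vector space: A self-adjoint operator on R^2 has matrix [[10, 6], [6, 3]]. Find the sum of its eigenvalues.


For a self-adjoint (symmetric) matrix, the eigenvalues are real.
The sum of eigenvalues equals the trace of the matrix.
trace = 10 + 3 = 13

13


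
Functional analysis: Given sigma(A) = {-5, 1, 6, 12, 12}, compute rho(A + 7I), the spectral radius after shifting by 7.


Spectrum of A + 7I = {2, 8, 13, 19, 19}
Spectral radius = max |lambda| over the shifted spectrum
= max(2, 8, 13, 19, 19) = 19

19


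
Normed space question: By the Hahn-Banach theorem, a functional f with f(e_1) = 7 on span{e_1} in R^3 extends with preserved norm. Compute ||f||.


The norm of f is given by ||f|| = sup_{||x||=1} |f(x)|.
On span{e_1}, ||e_1|| = 1, so ||f|| = |f(e_1)| / ||e_1||
= |7| / 1 = 7.0000

7.0000


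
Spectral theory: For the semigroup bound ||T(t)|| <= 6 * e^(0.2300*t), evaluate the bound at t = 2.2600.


||T(2.2600)|| <= 6 * exp(0.2300 * 2.2600)
= 6 * exp(0.5198)
= 6 * 1.6817
= 10.0901

10.0901


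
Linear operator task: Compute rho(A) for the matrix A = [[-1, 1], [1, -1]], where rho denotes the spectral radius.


For a 2x2 matrix, eigenvalues satisfy lambda^2 - (trace)*lambda + det = 0
trace = -1 + -1 = -2
det = -1*-1 - 1*1 = 0
discriminant = (-2)^2 - 4*(0) = 4
spectral radius = max |eigenvalue| = 2.0000

2.0000


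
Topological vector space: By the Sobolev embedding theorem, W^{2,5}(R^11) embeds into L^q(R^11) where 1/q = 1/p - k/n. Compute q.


Using the Sobolev embedding formula: 1/q = 1/p - k/n
1/q = 1/5 - 2/11 = 1/55
q = 1/(1/55) = 55

55.0000


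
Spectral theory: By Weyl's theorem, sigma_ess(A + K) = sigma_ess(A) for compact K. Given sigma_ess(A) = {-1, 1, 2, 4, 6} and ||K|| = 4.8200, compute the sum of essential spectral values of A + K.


By Weyl's theorem, the essential spectrum is invariant under compact perturbations.
sigma_ess(A + K) = sigma_ess(A) = {-1, 1, 2, 4, 6}
Sum = -1 + 1 + 2 + 4 + 6 = 12

12


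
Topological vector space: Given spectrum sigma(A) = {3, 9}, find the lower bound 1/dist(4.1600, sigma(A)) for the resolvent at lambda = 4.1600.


dist(4.1600, {3, 9}) = min(|4.1600 - 3|, |4.1600 - 9|)
= min(1.1600, 4.8400) = 1.1600
Resolvent bound = 1/1.1600 = 0.8621

0.8621


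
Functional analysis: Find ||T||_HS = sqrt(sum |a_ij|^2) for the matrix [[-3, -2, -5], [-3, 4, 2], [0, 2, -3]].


The Hilbert-Schmidt norm is sqrt(sum of squares of all entries).
Sum of squares = (-3)^2 + (-2)^2 + (-5)^2 + (-3)^2 + 4^2 + 2^2 + 0^2 + 2^2 + (-3)^2
= 9 + 4 + 25 + 9 + 16 + 4 + 0 + 4 + 9 = 80
||T||_HS = sqrt(80) = 8.9443

8.9443


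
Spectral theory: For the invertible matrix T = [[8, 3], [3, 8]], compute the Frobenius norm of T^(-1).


det(T) = 8*8 - 3*3 = 55
T^(-1) = (1/55) * [[8, -3], [-3, 8]] = [[0.1455, -0.0545], [-0.0545, 0.1455]]
||T^(-1)||_F^2 = 0.1455^2 + (-0.0545)^2 + (-0.0545)^2 + 0.1455^2 = 0.0483
||T^(-1)||_F = sqrt(0.0483) = 0.2197

0.2197


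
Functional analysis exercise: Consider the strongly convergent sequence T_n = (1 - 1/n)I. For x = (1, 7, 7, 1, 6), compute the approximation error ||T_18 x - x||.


T_18 x - x = (1 - 1/18)x - x = -x/18
||x|| = sqrt(136) = 11.6619
||T_18 x - x|| = ||x||/18 = 11.6619/18 = 0.6479

0.6479


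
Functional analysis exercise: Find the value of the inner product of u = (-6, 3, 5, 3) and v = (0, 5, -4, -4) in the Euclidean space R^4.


Computing the standard inner product <u, v> = sum u_i * v_i
= -6*0 + 3*5 + 5*-4 + 3*-4
= 0 + 15 + -20 + -12
= -17

-17


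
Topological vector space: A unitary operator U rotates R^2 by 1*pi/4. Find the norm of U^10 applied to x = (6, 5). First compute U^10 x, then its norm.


U is a rotation by theta = 1*pi/4
U^10 = rotation by 10*theta = 10*pi/4 = 2*pi/4 (mod 2*pi)
cos(2*pi/4) = 0.0000, sin(2*pi/4) = 1.0000
U^10 x = (0.0000 * 6 - 1.0000 * 5, 1.0000 * 6 + 0.0000 * 5)
= (-5.0000, 6.0000)
||U^10 x|| = sqrt((-5.0000)^2 + 6.0000^2) = sqrt(61.0000) = 7.8102

7.8102


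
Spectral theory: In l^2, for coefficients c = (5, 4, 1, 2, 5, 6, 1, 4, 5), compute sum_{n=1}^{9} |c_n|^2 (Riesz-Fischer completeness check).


sum |c_n|^2 = 5^2 + 4^2 + 1^2 + 2^2 + 5^2 + 6^2 + 1^2 + 4^2 + 5^2
= 25 + 16 + 1 + 4 + 25 + 36 + 1 + 16 + 25
= 149

149


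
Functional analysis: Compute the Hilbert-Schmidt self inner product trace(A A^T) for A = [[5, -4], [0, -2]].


trace(A * A^T) = sum of squares of all entries
= 5^2 + (-4)^2 + 0^2 + (-2)^2
= 25 + 16 + 0 + 4
= 45

45


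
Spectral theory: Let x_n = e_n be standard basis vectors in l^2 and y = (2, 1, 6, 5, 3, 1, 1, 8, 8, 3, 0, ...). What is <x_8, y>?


x_8 = e_8 is the standard basis vector with 1 in position 8.
<x_8, y> = y_8 = 8
As n -> infinity, <x_n, y> -> 0, confirming weak convergence of (x_n) to 0.

8


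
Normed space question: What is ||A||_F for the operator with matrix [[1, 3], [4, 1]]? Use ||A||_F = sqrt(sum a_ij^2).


||A||_F^2 = sum a_ij^2
= 1^2 + 3^2 + 4^2 + 1^2
= 1 + 9 + 16 + 1 = 27
||A||_F = sqrt(27) = 5.1962

5.1962


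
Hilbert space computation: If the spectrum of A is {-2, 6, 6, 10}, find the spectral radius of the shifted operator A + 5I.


Spectrum of A + 5I = {3, 11, 11, 15}
Spectral radius = max |lambda| over the shifted spectrum
= max(3, 11, 11, 15) = 15

15


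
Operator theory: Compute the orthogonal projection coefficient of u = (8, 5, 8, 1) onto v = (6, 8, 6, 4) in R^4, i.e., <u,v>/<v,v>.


Computing <u,v> = 8*6 + 5*8 + 8*6 + 1*4 = 140
Computing <v,v> = 6^2 + 8^2 + 6^2 + 4^2 = 152
Projection coefficient = 140/152 = 0.9211

0.9211


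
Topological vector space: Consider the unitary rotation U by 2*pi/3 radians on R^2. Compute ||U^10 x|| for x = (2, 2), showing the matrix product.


U is a rotation by theta = 2*pi/3
U^10 = rotation by 10*theta = 20*pi/3 = 2*pi/3 (mod 2*pi)
cos(2*pi/3) = -0.5000, sin(2*pi/3) = 0.8660
U^10 x = (-0.5000 * 2 - 0.8660 * 2, 0.8660 * 2 + -0.5000 * 2)
= (-2.7321, 0.7321)
||U^10 x|| = sqrt((-2.7321)^2 + 0.7321^2) = sqrt(8.0000) = 2.8284

2.8284


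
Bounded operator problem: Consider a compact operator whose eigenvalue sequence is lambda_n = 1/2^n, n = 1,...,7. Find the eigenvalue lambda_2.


The eigenvalue formula gives lambda_2 = 1/2^2
= 1/4
= 0.2500

0.2500


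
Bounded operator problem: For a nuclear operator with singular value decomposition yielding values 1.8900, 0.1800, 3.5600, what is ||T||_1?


The nuclear norm is the sum of all singular values.
||T||_1 = 1.8900 + 0.1800 + 3.5600
= 5.6300

5.6300


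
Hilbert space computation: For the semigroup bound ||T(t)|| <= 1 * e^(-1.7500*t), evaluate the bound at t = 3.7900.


||T(3.7900)|| <= 1 * exp(-1.7500 * 3.7900)
= 1 * exp(-6.6325)
= 1 * 0.0013
= 0.0013

0.0013


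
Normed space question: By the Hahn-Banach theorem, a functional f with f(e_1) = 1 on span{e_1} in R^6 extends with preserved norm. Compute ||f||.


The norm of f is given by ||f|| = sup_{||x||=1} |f(x)|.
On span{e_1}, ||e_1|| = 1, so ||f|| = |f(e_1)| / ||e_1||
= |1| / 1 = 1.0000

1.0000


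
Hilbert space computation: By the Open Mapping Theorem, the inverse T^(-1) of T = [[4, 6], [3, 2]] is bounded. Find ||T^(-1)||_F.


det(T) = 4*2 - 6*3 = -10
T^(-1) = (1/-10) * [[2, -6], [-3, 4]] = [[-0.2000, 0.6000], [0.3000, -0.4000]]
||T^(-1)||_F^2 = (-0.2000)^2 + 0.6000^2 + 0.3000^2 + (-0.4000)^2 = 0.6500
||T^(-1)||_F = sqrt(0.6500) = 0.8062

0.8062


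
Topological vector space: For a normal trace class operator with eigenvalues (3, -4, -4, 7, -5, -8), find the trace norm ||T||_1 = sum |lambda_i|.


For a normal operator, singular values equal |eigenvalues|.
Trace norm = sum |lambda_i| = 3 + 4 + 4 + 7 + 5 + 8
= 31

31


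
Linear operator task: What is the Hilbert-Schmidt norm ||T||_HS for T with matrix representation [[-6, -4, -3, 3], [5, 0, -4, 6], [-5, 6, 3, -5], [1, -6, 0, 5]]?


The Hilbert-Schmidt norm is sqrt(sum of squares of all entries).
Sum of squares = (-6)^2 + (-4)^2 + (-3)^2 + 3^2 + 5^2 + 0^2 + (-4)^2 + 6^2 + (-5)^2 + 6^2 + 3^2 + (-5)^2 + 1^2 + (-6)^2 + 0^2 + 5^2
= 36 + 16 + 9 + 9 + 25 + 0 + 16 + 36 + 25 + 36 + 9 + 25 + 1 + 36 + 0 + 25 = 304
||T||_HS = sqrt(304) = 17.4356

17.4356


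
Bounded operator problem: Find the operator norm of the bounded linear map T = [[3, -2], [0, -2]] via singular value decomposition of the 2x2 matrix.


A^T A = [[9, -6], [-6, 8]]
trace(A^T A) = 17, det(A^T A) = 36
discriminant = 17^2 - 4*36 = 145
Largest eigenvalue of A^T A = (trace + sqrt(disc))/2 = 14.5208
||T|| = sqrt(14.5208) = 3.8106

3.8106


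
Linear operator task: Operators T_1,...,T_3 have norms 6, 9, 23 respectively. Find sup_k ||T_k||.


By the Uniform Boundedness Principle, the supremum of norms is finite.
sup_k ||T_k|| = max(6, 9, 23) = 23

23


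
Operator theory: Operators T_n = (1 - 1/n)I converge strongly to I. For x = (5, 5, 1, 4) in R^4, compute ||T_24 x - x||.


T_24 x - x = (1 - 1/24)x - x = -x/24
||x|| = sqrt(67) = 8.1854
||T_24 x - x|| = ||x||/24 = 8.1854/24 = 0.3411

0.3411


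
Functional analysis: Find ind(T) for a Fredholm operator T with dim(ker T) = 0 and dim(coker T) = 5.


The Fredholm index is defined as ind(T) = dim(ker T) - dim(coker T)
= 0 - 5
= -5

-5


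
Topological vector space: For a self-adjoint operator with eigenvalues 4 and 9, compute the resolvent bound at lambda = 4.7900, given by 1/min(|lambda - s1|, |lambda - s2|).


dist(4.7900, {4, 9}) = min(|4.7900 - 4|, |4.7900 - 9|)
= min(0.7900, 4.2100) = 0.7900
Resolvent bound = 1/0.7900 = 1.2658

1.2658


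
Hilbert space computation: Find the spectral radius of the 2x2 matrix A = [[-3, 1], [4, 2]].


For a 2x2 matrix, eigenvalues satisfy lambda^2 - (trace)*lambda + det = 0
trace = -3 + 2 = -1
det = -3*2 - 1*4 = -10
discriminant = (-1)^2 - 4*(-10) = 41
spectral radius = max |eigenvalue| = 3.7016

3.7016


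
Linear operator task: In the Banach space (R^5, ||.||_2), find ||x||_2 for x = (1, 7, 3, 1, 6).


The l^2 norm = (sum |x_i|^2)^(1/2)
Sum of 2th powers = 1 + 49 + 9 + 1 + 36 = 96
||x||_2 = (96)^(1/2) = 9.7980

9.7980


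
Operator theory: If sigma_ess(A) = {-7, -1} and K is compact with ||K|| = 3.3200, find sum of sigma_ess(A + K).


By Weyl's theorem, the essential spectrum is invariant under compact perturbations.
sigma_ess(A + K) = sigma_ess(A) = {-7, -1}
Sum = -7 + -1 = -8

-8


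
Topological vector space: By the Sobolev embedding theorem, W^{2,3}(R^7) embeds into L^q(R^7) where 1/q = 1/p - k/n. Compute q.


Using the Sobolev embedding formula: 1/q = 1/p - k/n
1/q = 1/3 - 2/7 = 1/21
q = 1/(1/21) = 21

21.0000


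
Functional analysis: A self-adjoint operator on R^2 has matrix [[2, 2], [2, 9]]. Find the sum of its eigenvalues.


For a self-adjoint (symmetric) matrix, the eigenvalues are real.
The sum of eigenvalues equals the trace of the matrix.
trace = 2 + 9 = 11

11


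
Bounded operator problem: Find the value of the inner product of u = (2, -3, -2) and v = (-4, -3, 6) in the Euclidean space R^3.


Computing the standard inner product <u, v> = sum u_i * v_i
= 2*-4 + -3*-3 + -2*6
= -8 + 9 + -12
= -11

-11


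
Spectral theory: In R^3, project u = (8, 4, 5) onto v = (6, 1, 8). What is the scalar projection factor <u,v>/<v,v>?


Computing <u,v> = 8*6 + 4*1 + 5*8 = 92
Computing <v,v> = 6^2 + 1^2 + 8^2 = 101
Projection coefficient = 92/101 = 0.9109

0.9109


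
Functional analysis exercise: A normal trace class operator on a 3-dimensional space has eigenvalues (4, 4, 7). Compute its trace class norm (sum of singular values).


For a normal operator, singular values equal |eigenvalues|.
Trace norm = sum |lambda_i| = 4 + 4 + 7
= 15

15


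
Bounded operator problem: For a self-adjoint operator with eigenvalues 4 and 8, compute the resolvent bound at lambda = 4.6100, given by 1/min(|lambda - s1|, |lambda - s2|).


dist(4.6100, {4, 8}) = min(|4.6100 - 4|, |4.6100 - 8|)
= min(0.6100, 3.3900) = 0.6100
Resolvent bound = 1/0.6100 = 1.6393

1.6393


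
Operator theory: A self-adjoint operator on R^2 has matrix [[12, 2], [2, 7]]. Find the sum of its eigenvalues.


For a self-adjoint (symmetric) matrix, the eigenvalues are real.
The sum of eigenvalues equals the trace of the matrix.
trace = 12 + 7 = 19

19


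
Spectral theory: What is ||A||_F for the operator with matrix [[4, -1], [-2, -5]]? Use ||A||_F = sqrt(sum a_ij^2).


||A||_F^2 = sum a_ij^2
= 4^2 + (-1)^2 + (-2)^2 + (-5)^2
= 16 + 1 + 4 + 25 = 46
||A||_F = sqrt(46) = 6.7823

6.7823


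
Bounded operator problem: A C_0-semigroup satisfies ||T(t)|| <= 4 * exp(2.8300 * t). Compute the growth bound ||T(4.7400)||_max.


||T(4.7400)|| <= 4 * exp(2.8300 * 4.7400)
= 4 * exp(13.4142)
= 4 * 669442.1282
= 2.6778e+06

2.6778e+06


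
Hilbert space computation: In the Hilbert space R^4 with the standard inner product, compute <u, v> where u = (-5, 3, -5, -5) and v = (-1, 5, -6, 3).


Computing the standard inner product <u, v> = sum u_i * v_i
= -5*-1 + 3*5 + -5*-6 + -5*3
= 5 + 15 + 30 + -15
= 35

35


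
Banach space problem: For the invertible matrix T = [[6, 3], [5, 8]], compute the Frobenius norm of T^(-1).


det(T) = 6*8 - 3*5 = 33
T^(-1) = (1/33) * [[8, -3], [-5, 6]] = [[0.2424, -0.0909], [-0.1515, 0.1818]]
||T^(-1)||_F^2 = 0.2424^2 + (-0.0909)^2 + (-0.1515)^2 + 0.1818^2 = 0.1230
||T^(-1)||_F = sqrt(0.1230) = 0.3508

0.3508


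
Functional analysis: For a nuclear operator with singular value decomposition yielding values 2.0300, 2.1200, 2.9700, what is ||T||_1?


The nuclear norm is the sum of all singular values.
||T||_1 = 2.0300 + 2.1200 + 2.9700
= 7.1200

7.1200


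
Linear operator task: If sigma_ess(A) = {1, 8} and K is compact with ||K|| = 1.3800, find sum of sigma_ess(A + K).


By Weyl's theorem, the essential spectrum is invariant under compact perturbations.
sigma_ess(A + K) = sigma_ess(A) = {1, 8}
Sum = 1 + 8 = 9

9


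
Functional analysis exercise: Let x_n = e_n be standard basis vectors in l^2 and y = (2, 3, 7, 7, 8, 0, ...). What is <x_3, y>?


x_3 = e_3 is the standard basis vector with 1 in position 3.
<x_3, y> = y_3 = 7
As n -> infinity, <x_n, y> -> 0, confirming weak convergence of (x_n) to 0.

7


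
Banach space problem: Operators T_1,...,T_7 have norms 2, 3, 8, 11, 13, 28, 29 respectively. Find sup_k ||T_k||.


By the Uniform Boundedness Principle, the supremum of norms is finite.
sup_k ||T_k|| = max(2, 3, 8, 11, 13, 28, 29) = 29

29


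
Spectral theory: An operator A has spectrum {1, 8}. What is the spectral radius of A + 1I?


Spectrum of A + 1I = {2, 9}
Spectral radius = max |lambda| over the shifted spectrum
= max(2, 9) = 9

9


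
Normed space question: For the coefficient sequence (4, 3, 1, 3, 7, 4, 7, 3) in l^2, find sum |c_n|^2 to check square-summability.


sum |c_n|^2 = 4^2 + 3^2 + 1^2 + 3^2 + 7^2 + 4^2 + 7^2 + 3^2
= 16 + 9 + 1 + 9 + 49 + 16 + 49 + 9
= 158

158


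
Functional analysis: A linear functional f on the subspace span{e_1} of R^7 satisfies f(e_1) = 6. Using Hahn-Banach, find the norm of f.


The norm of f is given by ||f|| = sup_{||x||=1} |f(x)|.
On span{e_1}, ||e_1|| = 1, so ||f|| = |f(e_1)| / ||e_1||
= |6| / 1 = 6.0000

6.0000


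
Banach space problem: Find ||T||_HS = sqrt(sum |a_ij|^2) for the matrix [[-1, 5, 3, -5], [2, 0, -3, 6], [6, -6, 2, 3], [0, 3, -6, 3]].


The Hilbert-Schmidt norm is sqrt(sum of squares of all entries).
Sum of squares = (-1)^2 + 5^2 + 3^2 + (-5)^2 + 2^2 + 0^2 + (-3)^2 + 6^2 + 6^2 + (-6)^2 + 2^2 + 3^2 + 0^2 + 3^2 + (-6)^2 + 3^2
= 1 + 25 + 9 + 25 + 4 + 0 + 9 + 36 + 36 + 36 + 4 + 9 + 0 + 9 + 36 + 9 = 248
||T||_HS = sqrt(248) = 15.7480

15.7480


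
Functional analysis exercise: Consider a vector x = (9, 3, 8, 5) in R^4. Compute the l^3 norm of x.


The l^3 norm = (sum |x_i|^3)^(1/3)
Sum of 3th powers = 729 + 27 + 512 + 125 = 1393
||x||_3 = (1393)^(1/3) = 11.1682

11.1682


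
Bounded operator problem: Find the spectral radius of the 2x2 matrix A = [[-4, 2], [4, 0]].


For a 2x2 matrix, eigenvalues satisfy lambda^2 - (trace)*lambda + det = 0
trace = -4 + 0 = -4
det = -4*0 - 2*4 = -8
discriminant = (-4)^2 - 4*(-8) = 48
spectral radius = max |eigenvalue| = 5.4641

5.4641


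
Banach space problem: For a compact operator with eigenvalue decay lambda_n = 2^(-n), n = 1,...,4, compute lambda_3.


The eigenvalue formula gives lambda_3 = 1/2^3
= 1/8
= 0.1250

0.1250


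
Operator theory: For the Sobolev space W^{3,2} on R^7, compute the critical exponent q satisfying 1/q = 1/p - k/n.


Using the Sobolev embedding formula: 1/q = 1/p - k/n
1/q = 1/2 - 3/7 = 1/14
q = 1/(1/14) = 14

14.0000


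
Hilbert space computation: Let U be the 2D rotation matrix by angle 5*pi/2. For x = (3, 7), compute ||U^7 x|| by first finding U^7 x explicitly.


U is a rotation by theta = 5*pi/2
U^7 = rotation by 7*theta = 35*pi/2 = 3*pi/2 (mod 2*pi)
cos(3*pi/2) = 0.0000, sin(3*pi/2) = -1.0000
U^7 x = (0.0000 * 3 - -1.0000 * 7, -1.0000 * 3 + 0.0000 * 7)
= (7.0000, -3.0000)
||U^7 x|| = sqrt(7.0000^2 + (-3.0000)^2) = sqrt(58.0000) = 7.6158

7.6158


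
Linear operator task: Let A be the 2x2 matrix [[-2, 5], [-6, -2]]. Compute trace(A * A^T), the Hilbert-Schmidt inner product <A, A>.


trace(A * A^T) = sum of squares of all entries
= (-2)^2 + 5^2 + (-6)^2 + (-2)^2
= 4 + 25 + 36 + 4
= 69

69


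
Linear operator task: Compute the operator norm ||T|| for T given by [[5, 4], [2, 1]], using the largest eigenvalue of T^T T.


A^T A = [[29, 22], [22, 17]]
trace(A^T A) = 46, det(A^T A) = 9
discriminant = 46^2 - 4*9 = 2080
Largest eigenvalue of A^T A = (trace + sqrt(disc))/2 = 45.8035
||T|| = sqrt(45.8035) = 6.7678

6.7678


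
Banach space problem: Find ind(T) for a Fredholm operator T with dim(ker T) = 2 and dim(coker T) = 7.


The Fredholm index is defined as ind(T) = dim(ker T) - dim(coker T)
= 2 - 7
= -5

-5


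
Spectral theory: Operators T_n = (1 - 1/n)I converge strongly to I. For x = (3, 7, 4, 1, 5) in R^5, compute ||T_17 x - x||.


T_17 x - x = (1 - 1/17)x - x = -x/17
||x|| = sqrt(100) = 10.0000
||T_17 x - x|| = ||x||/17 = 10.0000/17 = 0.5882

0.5882


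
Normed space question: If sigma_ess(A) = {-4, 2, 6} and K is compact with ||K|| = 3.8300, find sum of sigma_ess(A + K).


By Weyl's theorem, the essential spectrum is invariant under compact perturbations.
sigma_ess(A + K) = sigma_ess(A) = {-4, 2, 6}
Sum = -4 + 2 + 6 = 4

4


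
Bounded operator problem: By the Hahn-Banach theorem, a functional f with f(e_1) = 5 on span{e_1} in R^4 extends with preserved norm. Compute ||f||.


The norm of f is given by ||f|| = sup_{||x||=1} |f(x)|.
On span{e_1}, ||e_1|| = 1, so ||f|| = |f(e_1)| / ||e_1||
= |5| / 1 = 5.0000

5.0000


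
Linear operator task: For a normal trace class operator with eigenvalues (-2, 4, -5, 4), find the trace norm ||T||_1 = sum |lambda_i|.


For a normal operator, singular values equal |eigenvalues|.
Trace norm = sum |lambda_i| = 2 + 4 + 5 + 4
= 15

15


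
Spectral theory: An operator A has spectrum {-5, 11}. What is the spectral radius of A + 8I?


Spectrum of A + 8I = {3, 19}
Spectral radius = max |lambda| over the shifted spectrum
= max(3, 19) = 19

19


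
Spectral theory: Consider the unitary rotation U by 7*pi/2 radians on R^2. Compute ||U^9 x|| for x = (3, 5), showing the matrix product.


U is a rotation by theta = 7*pi/2
U^9 = rotation by 9*theta = 63*pi/2 = 3*pi/2 (mod 2*pi)
cos(3*pi/2) = 0.0000, sin(3*pi/2) = -1.0000
U^9 x = (0.0000 * 3 - -1.0000 * 5, -1.0000 * 3 + 0.0000 * 5)
= (5.0000, -3.0000)
||U^9 x|| = sqrt(5.0000^2 + (-3.0000)^2) = sqrt(34.0000) = 5.8310

5.8310


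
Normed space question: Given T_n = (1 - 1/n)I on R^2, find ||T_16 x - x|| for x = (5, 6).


T_16 x - x = (1 - 1/16)x - x = -x/16
||x|| = sqrt(61) = 7.8102
||T_16 x - x|| = ||x||/16 = 7.8102/16 = 0.4881

0.4881


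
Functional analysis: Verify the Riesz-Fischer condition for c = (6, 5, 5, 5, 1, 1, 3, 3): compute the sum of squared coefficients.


sum |c_n|^2 = 6^2 + 5^2 + 5^2 + 5^2 + 1^2 + 1^2 + 3^2 + 3^2
= 36 + 25 + 25 + 25 + 1 + 1 + 9 + 9
= 131

131


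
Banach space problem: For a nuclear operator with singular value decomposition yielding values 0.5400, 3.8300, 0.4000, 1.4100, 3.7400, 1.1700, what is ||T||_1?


The nuclear norm is the sum of all singular values.
||T||_1 = 0.5400 + 3.8300 + 0.4000 + 1.4100 + 3.7400 + 1.1700
= 11.0900

11.0900


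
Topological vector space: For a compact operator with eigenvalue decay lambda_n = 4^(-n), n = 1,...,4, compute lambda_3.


The eigenvalue formula gives lambda_3 = 1/4^3
= 1/64
= 0.0156

0.0156


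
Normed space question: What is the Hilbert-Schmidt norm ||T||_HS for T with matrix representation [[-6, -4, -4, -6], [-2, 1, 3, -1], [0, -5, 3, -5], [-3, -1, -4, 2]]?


The Hilbert-Schmidt norm is sqrt(sum of squares of all entries).
Sum of squares = (-6)^2 + (-4)^2 + (-4)^2 + (-6)^2 + (-2)^2 + 1^2 + 3^2 + (-1)^2 + 0^2 + (-5)^2 + 3^2 + (-5)^2 + (-3)^2 + (-1)^2 + (-4)^2 + 2^2
= 36 + 16 + 16 + 36 + 4 + 1 + 9 + 1 + 0 + 25 + 9 + 25 + 9 + 1 + 16 + 4 = 208
||T||_HS = sqrt(208) = 14.4222

14.4222


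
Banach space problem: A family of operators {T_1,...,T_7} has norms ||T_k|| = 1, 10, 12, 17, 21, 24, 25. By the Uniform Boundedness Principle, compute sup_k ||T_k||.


By the Uniform Boundedness Principle, the supremum of norms is finite.
sup_k ||T_k|| = max(1, 10, 12, 17, 21, 24, 25) = 25

25


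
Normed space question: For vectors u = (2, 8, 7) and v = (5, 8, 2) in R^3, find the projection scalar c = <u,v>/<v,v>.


Computing <u,v> = 2*5 + 8*8 + 7*2 = 88
Computing <v,v> = 5^2 + 8^2 + 2^2 = 93
Projection coefficient = 88/93 = 0.9462

0.9462


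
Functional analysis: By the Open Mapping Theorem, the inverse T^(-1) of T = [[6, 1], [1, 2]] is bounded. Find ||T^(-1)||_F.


det(T) = 6*2 - 1*1 = 11
T^(-1) = (1/11) * [[2, -1], [-1, 6]] = [[0.1818, -0.0909], [-0.0909, 0.5455]]
||T^(-1)||_F^2 = 0.1818^2 + (-0.0909)^2 + (-0.0909)^2 + 0.5455^2 = 0.3471
||T^(-1)||_F = sqrt(0.3471) = 0.5892

0.5892


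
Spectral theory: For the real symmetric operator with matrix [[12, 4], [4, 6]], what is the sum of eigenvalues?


For a self-adjoint (symmetric) matrix, the eigenvalues are real.
The sum of eigenvalues equals the trace of the matrix.
trace = 12 + 6 = 18

18


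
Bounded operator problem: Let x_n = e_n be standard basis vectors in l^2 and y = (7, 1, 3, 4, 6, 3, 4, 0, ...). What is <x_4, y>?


x_4 = e_4 is the standard basis vector with 1 in position 4.
<x_4, y> = y_4 = 4
As n -> infinity, <x_n, y> -> 0, confirming weak convergence of (x_n) to 0.

4


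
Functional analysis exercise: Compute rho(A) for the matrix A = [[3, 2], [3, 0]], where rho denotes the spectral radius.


For a 2x2 matrix, eigenvalues satisfy lambda^2 - (trace)*lambda + det = 0
trace = 3 + 0 = 3
det = 3*0 - 2*3 = -6
discriminant = 3^2 - 4*(-6) = 33
spectral radius = max |eigenvalue| = 4.3723

4.3723


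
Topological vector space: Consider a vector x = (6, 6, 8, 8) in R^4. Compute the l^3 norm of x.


The l^3 norm = (sum |x_i|^3)^(1/3)
Sum of 3th powers = 216 + 216 + 512 + 512 = 1456
||x||_3 = (1456)^(1/3) = 11.3341

11.3341


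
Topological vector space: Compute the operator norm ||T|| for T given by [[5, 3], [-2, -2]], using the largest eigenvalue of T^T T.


A^T A = [[29, 19], [19, 13]]
trace(A^T A) = 42, det(A^T A) = 16
discriminant = 42^2 - 4*16 = 1700
Largest eigenvalue of A^T A = (trace + sqrt(disc))/2 = 41.6155
||T|| = sqrt(41.6155) = 6.4510

6.4510


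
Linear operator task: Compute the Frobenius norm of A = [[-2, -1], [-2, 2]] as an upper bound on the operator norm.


||A||_F^2 = sum a_ij^2
= (-2)^2 + (-1)^2 + (-2)^2 + 2^2
= 4 + 1 + 4 + 4 = 13
||A||_F = sqrt(13) = 3.6056

3.6056


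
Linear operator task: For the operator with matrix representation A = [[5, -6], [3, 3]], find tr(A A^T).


trace(A * A^T) = sum of squares of all entries
= 5^2 + (-6)^2 + 3^2 + 3^2
= 25 + 36 + 9 + 9
= 79

79


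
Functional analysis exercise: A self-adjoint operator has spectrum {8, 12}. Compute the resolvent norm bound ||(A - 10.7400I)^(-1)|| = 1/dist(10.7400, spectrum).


dist(10.7400, {8, 12}) = min(|10.7400 - 8|, |10.7400 - 12|)
= min(2.7400, 1.2600) = 1.2600
Resolvent bound = 1/1.2600 = 0.7937

0.7937


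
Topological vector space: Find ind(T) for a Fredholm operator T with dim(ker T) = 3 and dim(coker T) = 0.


The Fredholm index is defined as ind(T) = dim(ker T) - dim(coker T)
= 3 - 0
= 3

3


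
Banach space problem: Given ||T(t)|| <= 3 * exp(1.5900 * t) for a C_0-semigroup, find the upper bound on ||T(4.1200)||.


||T(4.1200)|| <= 3 * exp(1.5900 * 4.1200)
= 3 * exp(6.5508)
= 3 * 699.8038
= 2099.4114

2099.4114


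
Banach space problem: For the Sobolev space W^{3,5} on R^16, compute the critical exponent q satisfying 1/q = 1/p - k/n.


Using the Sobolev embedding formula: 1/q = 1/p - k/n
1/q = 1/5 - 3/16 = 1/80
q = 1/(1/80) = 80

80.0000


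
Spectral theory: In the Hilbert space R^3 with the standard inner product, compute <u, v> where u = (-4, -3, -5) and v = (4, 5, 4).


Computing the standard inner product <u, v> = sum u_i * v_i
= -4*4 + -3*5 + -5*4
= -16 + -15 + -20
= -51

-51


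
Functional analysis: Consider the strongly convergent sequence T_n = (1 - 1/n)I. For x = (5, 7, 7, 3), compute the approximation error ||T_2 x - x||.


T_2 x - x = (1 - 1/2)x - x = -x/2
||x|| = sqrt(132) = 11.4891
||T_2 x - x|| = ||x||/2 = 11.4891/2 = 5.7446

5.7446


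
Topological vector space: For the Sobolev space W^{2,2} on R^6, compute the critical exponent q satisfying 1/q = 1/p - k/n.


Using the Sobolev embedding formula: 1/q = 1/p - k/n
1/q = 1/2 - 2/6 = 1/6
q = 1/(1/6) = 6

6.0000


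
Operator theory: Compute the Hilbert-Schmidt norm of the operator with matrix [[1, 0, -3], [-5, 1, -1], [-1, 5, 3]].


The Hilbert-Schmidt norm is sqrt(sum of squares of all entries).
Sum of squares = 1^2 + 0^2 + (-3)^2 + (-5)^2 + 1^2 + (-1)^2 + (-1)^2 + 5^2 + 3^2
= 1 + 0 + 9 + 25 + 1 + 1 + 1 + 25 + 9 = 72
||T||_HS = sqrt(72) = 8.4853

8.4853


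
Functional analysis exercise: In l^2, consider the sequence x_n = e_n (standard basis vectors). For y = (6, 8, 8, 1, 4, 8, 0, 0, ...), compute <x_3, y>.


x_3 = e_3 is the standard basis vector with 1 in position 3.
<x_3, y> = y_3 = 8
As n -> infinity, <x_n, y> -> 0, confirming weak convergence of (x_n) to 0.

8


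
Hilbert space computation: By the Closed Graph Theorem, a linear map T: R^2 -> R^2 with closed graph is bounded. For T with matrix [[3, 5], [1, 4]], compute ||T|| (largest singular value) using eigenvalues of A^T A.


A^T A = [[10, 19], [19, 41]]
trace(A^T A) = 51, det(A^T A) = 49
discriminant = 51^2 - 4*49 = 2405
Largest eigenvalue of A^T A = (trace + sqrt(disc))/2 = 50.0204
||T|| = sqrt(50.0204) = 7.0725

7.0725


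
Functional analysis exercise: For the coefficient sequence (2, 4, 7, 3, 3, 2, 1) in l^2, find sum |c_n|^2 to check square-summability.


sum |c_n|^2 = 2^2 + 4^2 + 7^2 + 3^2 + 3^2 + 2^2 + 1^2
= 4 + 16 + 49 + 9 + 9 + 4 + 1
= 92

92


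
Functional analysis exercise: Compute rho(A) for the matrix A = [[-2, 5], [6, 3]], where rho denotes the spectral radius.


For a 2x2 matrix, eigenvalues satisfy lambda^2 - (trace)*lambda + det = 0
trace = -2 + 3 = 1
det = -2*3 - 5*6 = -36
discriminant = 1^2 - 4*(-36) = 145
spectral radius = max |eigenvalue| = 6.5208

6.5208


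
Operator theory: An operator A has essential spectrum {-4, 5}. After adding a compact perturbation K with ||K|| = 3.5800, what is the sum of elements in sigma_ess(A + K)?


By Weyl's theorem, the essential spectrum is invariant under compact perturbations.
sigma_ess(A + K) = sigma_ess(A) = {-4, 5}
Sum = -4 + 5 = 1

1


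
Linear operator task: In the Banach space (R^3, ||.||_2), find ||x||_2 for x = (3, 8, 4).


The l^2 norm = (sum |x_i|^2)^(1/2)
Sum of 2th powers = 9 + 64 + 16 = 89
||x||_2 = (89)^(1/2) = 9.4340

9.4340


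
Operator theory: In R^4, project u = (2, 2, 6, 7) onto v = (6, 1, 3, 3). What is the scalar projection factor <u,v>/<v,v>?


Computing <u,v> = 2*6 + 2*1 + 6*3 + 7*3 = 53
Computing <v,v> = 6^2 + 1^2 + 3^2 + 3^2 = 55
Projection coefficient = 53/55 = 0.9636

0.9636


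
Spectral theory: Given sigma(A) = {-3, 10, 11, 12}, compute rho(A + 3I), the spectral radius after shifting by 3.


Spectrum of A + 3I = {0, 13, 14, 15}
Spectral radius = max |lambda| over the shifted spectrum
= max(0, 13, 14, 15) = 15

15


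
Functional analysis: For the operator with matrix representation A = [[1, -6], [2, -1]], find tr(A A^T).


trace(A * A^T) = sum of squares of all entries
= 1^2 + (-6)^2 + 2^2 + (-1)^2
= 1 + 36 + 4 + 1
= 42

42


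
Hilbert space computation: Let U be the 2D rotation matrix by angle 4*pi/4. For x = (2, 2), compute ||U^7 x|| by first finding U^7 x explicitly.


U is a rotation by theta = 4*pi/4
U^7 = rotation by 7*theta = 28*pi/4 = 4*pi/4 (mod 2*pi)
cos(4*pi/4) = -1.0000, sin(4*pi/4) = 0.0000
U^7 x = (-1.0000 * 2 - 0.0000 * 2, 0.0000 * 2 + -1.0000 * 2)
= (-2.0000, -2.0000)
||U^7 x|| = sqrt((-2.0000)^2 + (-2.0000)^2) = sqrt(8.0000) = 2.8284

2.8284


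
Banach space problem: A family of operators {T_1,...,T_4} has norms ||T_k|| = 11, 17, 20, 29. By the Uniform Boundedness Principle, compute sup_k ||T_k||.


By the Uniform Boundedness Principle, the supremum of norms is finite.
sup_k ||T_k|| = max(11, 17, 20, 29) = 29

29


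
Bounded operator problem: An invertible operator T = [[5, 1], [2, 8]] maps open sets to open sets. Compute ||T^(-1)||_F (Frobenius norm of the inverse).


det(T) = 5*8 - 1*2 = 38
T^(-1) = (1/38) * [[8, -1], [-2, 5]] = [[0.2105, -0.0263], [-0.0526, 0.1316]]
||T^(-1)||_F^2 = 0.2105^2 + (-0.0263)^2 + (-0.0526)^2 + 0.1316^2 = 0.0651
||T^(-1)||_F = sqrt(0.0651) = 0.2551

0.2551


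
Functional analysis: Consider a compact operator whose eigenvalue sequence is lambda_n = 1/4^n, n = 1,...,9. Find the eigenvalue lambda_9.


The eigenvalue formula gives lambda_9 = 1/4^9
= 1/262144
= 3.8147e-06

3.8147e-06


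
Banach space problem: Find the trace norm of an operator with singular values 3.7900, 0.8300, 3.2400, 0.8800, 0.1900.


The nuclear norm is the sum of all singular values.
||T||_1 = 3.7900 + 0.8300 + 3.2400 + 0.8800 + 0.1900
= 8.9300

8.9300


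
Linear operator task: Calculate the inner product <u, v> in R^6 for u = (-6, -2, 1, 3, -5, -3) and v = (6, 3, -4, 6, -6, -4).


Computing the standard inner product <u, v> = sum u_i * v_i
= -6*6 + -2*3 + 1*-4 + 3*6 + -5*-6 + -3*-4
= -36 + -6 + -4 + 18 + 30 + 12
= 14

14


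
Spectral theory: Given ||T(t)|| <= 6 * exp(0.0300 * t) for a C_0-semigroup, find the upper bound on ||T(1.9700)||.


||T(1.9700)|| <= 6 * exp(0.0300 * 1.9700)
= 6 * exp(0.0591)
= 6 * 1.0609
= 6.3653

6.3653


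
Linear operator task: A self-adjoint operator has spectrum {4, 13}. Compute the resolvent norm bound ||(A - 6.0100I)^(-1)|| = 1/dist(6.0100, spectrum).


dist(6.0100, {4, 13}) = min(|6.0100 - 4|, |6.0100 - 13|)
= min(2.0100, 6.9900) = 2.0100
Resolvent bound = 1/2.0100 = 0.4975

0.4975


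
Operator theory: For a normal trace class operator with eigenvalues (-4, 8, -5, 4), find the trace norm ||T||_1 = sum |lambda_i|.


For a normal operator, singular values equal |eigenvalues|.
Trace norm = sum |lambda_i| = 4 + 8 + 5 + 4
= 21

21


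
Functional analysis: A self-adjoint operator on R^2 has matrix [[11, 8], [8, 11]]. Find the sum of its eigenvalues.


For a self-adjoint (symmetric) matrix, the eigenvalues are real.
The sum of eigenvalues equals the trace of the matrix.
trace = 11 + 11 = 22

22


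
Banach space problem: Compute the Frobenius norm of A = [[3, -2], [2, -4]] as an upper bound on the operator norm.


||A||_F^2 = sum a_ij^2
= 3^2 + (-2)^2 + 2^2 + (-4)^2
= 9 + 4 + 4 + 16 = 33
||A||_F = sqrt(33) = 5.7446

5.7446


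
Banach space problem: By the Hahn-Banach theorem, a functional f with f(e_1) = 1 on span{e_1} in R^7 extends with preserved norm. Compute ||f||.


The norm of f is given by ||f|| = sup_{||x||=1} |f(x)|.
On span{e_1}, ||e_1|| = 1, so ||f|| = |f(e_1)| / ||e_1||
= |1| / 1 = 1.0000

1.0000


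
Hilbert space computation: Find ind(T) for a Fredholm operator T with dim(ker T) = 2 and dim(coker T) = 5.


The Fredholm index is defined as ind(T) = dim(ker T) - dim(coker T)
= 2 - 5
= -3

-3


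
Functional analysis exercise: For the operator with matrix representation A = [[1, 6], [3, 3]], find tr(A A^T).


trace(A * A^T) = sum of squares of all entries
= 1^2 + 6^2 + 3^2 + 3^2
= 1 + 36 + 9 + 9
= 55

55


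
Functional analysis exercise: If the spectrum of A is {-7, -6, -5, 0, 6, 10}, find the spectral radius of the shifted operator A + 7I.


Spectrum of A + 7I = {0, 1, 2, 7, 13, 17}
Spectral radius = max |lambda| over the shifted spectrum
= max(0, 1, 2, 7, 13, 17) = 17

17


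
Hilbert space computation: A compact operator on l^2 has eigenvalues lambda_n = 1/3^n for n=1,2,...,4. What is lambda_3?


The eigenvalue formula gives lambda_3 = 1/3^3
= 1/27
= 0.0370

0.0370


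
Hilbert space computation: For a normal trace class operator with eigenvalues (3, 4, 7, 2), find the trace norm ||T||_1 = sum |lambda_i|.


For a normal operator, singular values equal |eigenvalues|.
Trace norm = sum |lambda_i| = 3 + 4 + 7 + 2
= 16

16


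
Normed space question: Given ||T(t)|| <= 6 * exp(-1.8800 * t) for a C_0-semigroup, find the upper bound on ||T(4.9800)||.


||T(4.9800)|| <= 6 * exp(-1.8800 * 4.9800)
= 6 * exp(-9.3624)
= 6 * 8.5894e-05
= 5.1536e-04

5.1536e-04


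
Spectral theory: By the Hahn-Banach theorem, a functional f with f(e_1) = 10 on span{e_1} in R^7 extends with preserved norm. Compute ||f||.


The norm of f is given by ||f|| = sup_{||x||=1} |f(x)|.
On span{e_1}, ||e_1|| = 1, so ||f|| = |f(e_1)| / ||e_1||
= |10| / 1 = 10.0000

10.0000


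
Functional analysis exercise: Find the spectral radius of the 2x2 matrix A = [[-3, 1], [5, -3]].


For a 2x2 matrix, eigenvalues satisfy lambda^2 - (trace)*lambda + det = 0
trace = -3 + -3 = -6
det = -3*-3 - 1*5 = 4
discriminant = (-6)^2 - 4*(4) = 20
spectral radius = max |eigenvalue| = 5.2361

5.2361


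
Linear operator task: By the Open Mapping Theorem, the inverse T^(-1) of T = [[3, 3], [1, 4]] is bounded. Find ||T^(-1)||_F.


det(T) = 3*4 - 3*1 = 9
T^(-1) = (1/9) * [[4, -3], [-1, 3]] = [[0.4444, -0.3333], [-0.1111, 0.3333]]
||T^(-1)||_F^2 = 0.4444^2 + (-0.3333)^2 + (-0.1111)^2 + 0.3333^2 = 0.4321
||T^(-1)||_F = sqrt(0.4321) = 0.6573

0.6573
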